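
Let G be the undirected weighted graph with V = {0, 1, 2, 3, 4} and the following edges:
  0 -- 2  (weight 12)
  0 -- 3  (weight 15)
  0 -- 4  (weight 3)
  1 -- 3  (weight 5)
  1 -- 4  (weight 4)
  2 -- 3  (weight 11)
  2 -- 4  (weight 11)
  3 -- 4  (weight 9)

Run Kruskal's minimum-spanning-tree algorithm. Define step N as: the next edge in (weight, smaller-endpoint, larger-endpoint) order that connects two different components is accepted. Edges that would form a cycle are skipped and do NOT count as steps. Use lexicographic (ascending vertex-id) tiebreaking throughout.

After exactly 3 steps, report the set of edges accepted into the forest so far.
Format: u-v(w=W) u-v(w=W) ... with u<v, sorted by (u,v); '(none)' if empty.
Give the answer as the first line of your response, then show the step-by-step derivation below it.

0-4(w=3) 1-3(w=5) 1-4(w=4)

step 1: add edge 0-4 (w=3); MST = {0-4(w=3)}
step 2: add edge 1-4 (w=4); MST = {0-4(w=3) 1-4(w=4)}
step 3: add edge 1-3 (w=5); MST = {0-4(w=3) 1-3(w=5) 1-4(w=4)}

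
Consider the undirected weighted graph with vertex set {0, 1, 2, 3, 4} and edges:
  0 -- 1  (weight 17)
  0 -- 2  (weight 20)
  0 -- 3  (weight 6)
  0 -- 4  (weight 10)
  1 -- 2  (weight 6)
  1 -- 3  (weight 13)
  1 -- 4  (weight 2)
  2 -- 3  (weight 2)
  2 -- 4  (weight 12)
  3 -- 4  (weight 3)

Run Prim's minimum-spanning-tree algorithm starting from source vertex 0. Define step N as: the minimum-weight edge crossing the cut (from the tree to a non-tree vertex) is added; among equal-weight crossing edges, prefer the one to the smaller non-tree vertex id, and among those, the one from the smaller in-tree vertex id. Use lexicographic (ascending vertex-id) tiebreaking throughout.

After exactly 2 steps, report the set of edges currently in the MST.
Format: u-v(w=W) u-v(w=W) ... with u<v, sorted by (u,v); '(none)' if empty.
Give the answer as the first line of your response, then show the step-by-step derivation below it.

0-3(w=6) 2-3(w=2)

step 1: add edge 0-3 (w=6); MST = {0-3(w=6)}
step 2: add edge 2-3 (w=2); MST = {0-3(w=6) 2-3(w=2)}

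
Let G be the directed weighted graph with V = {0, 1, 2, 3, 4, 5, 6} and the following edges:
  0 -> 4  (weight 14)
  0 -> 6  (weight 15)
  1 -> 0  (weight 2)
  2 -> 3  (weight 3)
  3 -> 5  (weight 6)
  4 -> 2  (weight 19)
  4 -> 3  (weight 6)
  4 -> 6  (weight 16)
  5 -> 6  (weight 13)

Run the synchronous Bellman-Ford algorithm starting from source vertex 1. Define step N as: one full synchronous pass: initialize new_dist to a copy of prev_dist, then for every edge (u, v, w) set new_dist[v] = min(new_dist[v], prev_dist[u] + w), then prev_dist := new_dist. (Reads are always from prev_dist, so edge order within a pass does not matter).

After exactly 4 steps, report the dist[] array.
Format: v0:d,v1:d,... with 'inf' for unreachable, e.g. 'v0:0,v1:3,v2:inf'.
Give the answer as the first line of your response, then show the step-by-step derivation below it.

v0:2,v1:0,v2:35,v3:22,v4:16,v5:28,v6:17

step 1: dist = v0:2,v1:0,v2:inf,v3:inf,v4:inf,v5:inf,v6:inf
step 2: dist = v0:2,v1:0,v2:inf,v3:inf,v4:16,v5:inf,v6:17
step 3: dist = v0:2,v1:0,v2:35,v3:22,v4:16,v5:inf,v6:17
step 4: dist = v0:2,v1:0,v2:35,v3:22,v4:16,v5:28,v6:17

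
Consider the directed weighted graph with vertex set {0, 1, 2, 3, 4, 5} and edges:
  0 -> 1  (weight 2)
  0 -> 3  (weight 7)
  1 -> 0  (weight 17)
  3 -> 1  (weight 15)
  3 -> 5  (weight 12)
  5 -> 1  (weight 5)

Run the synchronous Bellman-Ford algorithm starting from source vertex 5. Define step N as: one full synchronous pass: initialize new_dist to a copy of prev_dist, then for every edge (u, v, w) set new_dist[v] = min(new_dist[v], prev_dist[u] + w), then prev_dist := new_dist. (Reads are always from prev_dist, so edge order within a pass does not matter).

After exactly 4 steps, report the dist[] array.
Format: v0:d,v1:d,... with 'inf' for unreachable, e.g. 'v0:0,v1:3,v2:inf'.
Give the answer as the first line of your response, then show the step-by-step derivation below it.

v0:22,v1:5,v2:inf,v3:29,v4:inf,v5:0

step 1: dist = v0:inf,v1:5,v2:inf,v3:inf,v4:inf,v5:0
step 2: dist = v0:22,v1:5,v2:inf,v3:inf,v4:inf,v5:0
step 3: dist = v0:22,v1:5,v2:inf,v3:29,v4:inf,v5:0
step 4: dist = v0:22,v1:5,v2:inf,v3:29,v4:inf,v5:0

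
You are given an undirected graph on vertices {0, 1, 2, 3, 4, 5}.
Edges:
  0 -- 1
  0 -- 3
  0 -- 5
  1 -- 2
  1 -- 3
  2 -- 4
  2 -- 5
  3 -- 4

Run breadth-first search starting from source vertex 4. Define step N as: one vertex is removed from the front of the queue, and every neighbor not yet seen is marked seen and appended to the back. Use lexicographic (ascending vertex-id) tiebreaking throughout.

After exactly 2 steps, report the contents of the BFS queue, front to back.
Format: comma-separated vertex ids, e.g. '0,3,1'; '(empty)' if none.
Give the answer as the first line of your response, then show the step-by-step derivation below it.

3,1,5

step 1: dequeue 4; queue=[2,3]; order=4
step 2: dequeue 2; queue=[3,1,5]; order=4,2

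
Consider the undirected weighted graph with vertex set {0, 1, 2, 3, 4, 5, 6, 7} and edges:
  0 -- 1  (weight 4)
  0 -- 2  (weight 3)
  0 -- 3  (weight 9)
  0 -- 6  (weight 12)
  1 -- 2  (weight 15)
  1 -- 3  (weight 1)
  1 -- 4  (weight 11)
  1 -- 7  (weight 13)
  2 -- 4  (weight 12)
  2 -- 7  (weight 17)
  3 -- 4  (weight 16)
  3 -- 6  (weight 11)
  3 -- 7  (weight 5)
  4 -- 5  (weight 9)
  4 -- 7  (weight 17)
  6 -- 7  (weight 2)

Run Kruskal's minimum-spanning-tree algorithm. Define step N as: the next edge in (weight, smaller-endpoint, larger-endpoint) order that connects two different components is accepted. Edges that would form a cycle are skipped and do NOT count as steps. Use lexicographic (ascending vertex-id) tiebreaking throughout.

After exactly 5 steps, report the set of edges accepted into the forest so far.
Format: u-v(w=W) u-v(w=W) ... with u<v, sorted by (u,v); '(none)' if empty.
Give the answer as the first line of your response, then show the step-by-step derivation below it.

0-1(w=4) 0-2(w=3) 1-3(w=1) 3-7(w=5) 6-7(w=2)

step 1: add edge 1-3 (w=1); MST = {1-3(w=1)}
step 2: add edge 6-7 (w=2); MST = {1-3(w=1) 6-7(w=2)}
step 3: add edge 0-2 (w=3); MST = {0-2(w=3) 1-3(w=1) 6-7(w=2)}
step 4: add edge 0-1 (w=4); MST = {0-1(w=4) 0-2(w=3) 1-3(w=1) 6-7(w=2)}
step 5: add edge 3-7 (w=5); MST = {0-1(w=4) 0-2(w=3) 1-3(w=1) 3-7(w=5) 6-7(w=2)}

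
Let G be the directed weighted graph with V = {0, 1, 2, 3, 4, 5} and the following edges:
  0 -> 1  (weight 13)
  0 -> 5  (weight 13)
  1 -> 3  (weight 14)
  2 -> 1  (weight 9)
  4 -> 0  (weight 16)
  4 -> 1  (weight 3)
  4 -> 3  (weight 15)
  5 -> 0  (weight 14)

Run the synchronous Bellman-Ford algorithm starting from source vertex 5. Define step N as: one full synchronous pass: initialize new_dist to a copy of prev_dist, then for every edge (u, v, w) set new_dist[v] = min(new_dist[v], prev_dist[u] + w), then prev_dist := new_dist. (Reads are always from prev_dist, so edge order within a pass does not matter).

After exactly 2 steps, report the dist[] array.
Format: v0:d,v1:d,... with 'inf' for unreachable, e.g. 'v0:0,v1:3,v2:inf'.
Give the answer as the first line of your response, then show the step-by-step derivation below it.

v0:14,v1:27,v2:inf,v3:inf,v4:inf,v5:0

step 1: dist = v0:14,v1:inf,v2:inf,v3:inf,v4:inf,v5:0
step 2: dist = v0:14,v1:27,v2:inf,v3:inf,v4:inf,v5:0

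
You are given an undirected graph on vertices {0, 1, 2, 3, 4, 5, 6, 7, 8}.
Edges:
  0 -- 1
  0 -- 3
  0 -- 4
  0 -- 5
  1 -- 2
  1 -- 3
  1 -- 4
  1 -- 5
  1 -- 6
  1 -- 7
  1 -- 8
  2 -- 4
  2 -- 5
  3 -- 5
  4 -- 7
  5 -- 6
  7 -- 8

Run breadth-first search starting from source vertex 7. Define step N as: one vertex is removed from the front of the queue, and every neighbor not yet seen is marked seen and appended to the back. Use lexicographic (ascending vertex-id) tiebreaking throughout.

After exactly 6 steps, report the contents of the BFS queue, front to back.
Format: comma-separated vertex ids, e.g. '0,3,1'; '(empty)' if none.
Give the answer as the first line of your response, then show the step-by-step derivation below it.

3,5,6

step 1: dequeue 7; queue=[1,4,8]; order=7
step 2: dequeue 1; queue=[4,8,0,2,3,5,6]; order=7,1
step 3: dequeue 4; queue=[8,0,2,3,5,6]; order=7,1,4
step 4: dequeue 8; queue=[0,2,3,5,6]; order=7,1,4,8
step 5: dequeue 0; queue=[2,3,5,6]; order=7,1,4,8,0
step 6: dequeue 2; queue=[3,5,6]; order=7,1,4,8,0,2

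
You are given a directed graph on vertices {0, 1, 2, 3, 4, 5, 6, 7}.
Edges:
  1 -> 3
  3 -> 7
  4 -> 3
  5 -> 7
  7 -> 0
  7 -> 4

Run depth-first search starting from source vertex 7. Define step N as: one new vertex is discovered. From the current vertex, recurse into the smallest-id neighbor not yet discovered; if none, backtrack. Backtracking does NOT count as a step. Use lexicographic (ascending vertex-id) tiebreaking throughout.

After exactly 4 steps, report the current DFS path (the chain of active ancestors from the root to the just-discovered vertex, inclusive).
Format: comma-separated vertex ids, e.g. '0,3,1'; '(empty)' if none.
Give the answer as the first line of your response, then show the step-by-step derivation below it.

7,4,3

step 1: discover 7; path=7; order=7
step 2: discover 0; path=7>0; order=7,0
step 3: discover 4; path=7>4; order=7,0,4
step 4: discover 3; path=7>4>3; order=7,0,4,3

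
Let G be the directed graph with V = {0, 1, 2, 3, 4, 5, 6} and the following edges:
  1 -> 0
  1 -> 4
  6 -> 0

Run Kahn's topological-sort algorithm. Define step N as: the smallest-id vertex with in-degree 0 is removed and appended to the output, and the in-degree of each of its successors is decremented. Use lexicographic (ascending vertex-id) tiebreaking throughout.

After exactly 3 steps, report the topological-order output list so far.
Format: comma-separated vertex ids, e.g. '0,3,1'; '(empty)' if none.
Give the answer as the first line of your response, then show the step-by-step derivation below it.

1,2,3

step 1: output 1; order=[1]; indeg=(1,0,0,0,0,0,0)
step 2: output 2; order=[1,2]; indeg=(1,0,0,0,0,0,0)
step 3: output 3; order=[1,2,3]; indeg=(1,0,0,0,0,0,0)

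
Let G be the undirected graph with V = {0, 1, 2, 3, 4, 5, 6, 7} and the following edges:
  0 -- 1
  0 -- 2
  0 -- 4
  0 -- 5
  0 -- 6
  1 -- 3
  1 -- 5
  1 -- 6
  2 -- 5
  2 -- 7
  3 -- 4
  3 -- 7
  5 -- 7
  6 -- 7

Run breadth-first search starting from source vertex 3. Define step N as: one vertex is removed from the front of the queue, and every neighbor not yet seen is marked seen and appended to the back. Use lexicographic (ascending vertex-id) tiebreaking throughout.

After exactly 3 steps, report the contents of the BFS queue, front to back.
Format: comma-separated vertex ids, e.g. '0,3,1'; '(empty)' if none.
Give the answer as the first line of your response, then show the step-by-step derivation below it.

7,0,5,6

step 1: dequeue 3; queue=[1,4,7]; order=3
step 2: dequeue 1; queue=[4,7,0,5,6]; order=3,1
step 3: dequeue 4; queue=[7,0,5,6]; order=3,1,4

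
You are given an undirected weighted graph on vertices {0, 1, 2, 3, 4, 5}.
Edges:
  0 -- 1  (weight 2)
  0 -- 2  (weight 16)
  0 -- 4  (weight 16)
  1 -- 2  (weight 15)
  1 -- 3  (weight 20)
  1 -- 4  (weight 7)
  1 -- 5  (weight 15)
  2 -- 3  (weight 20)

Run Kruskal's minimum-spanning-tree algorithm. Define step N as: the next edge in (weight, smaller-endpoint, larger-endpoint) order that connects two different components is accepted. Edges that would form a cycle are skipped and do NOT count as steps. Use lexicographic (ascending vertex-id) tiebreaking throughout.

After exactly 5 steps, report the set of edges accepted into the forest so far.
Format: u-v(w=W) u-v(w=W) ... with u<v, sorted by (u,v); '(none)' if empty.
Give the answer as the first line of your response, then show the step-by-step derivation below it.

0-1(w=2) 1-2(w=15) 1-3(w=20) 1-4(w=7) 1-5(w=15)

step 1: add edge 0-1 (w=2); MST = {0-1(w=2)}
step 2: add edge 1-4 (w=7); MST = {0-1(w=2) 1-4(w=7)}
step 3: add edge 1-2 (w=15); MST = {0-1(w=2) 1-2(w=15) 1-4(w=7)}
step 4: add edge 1-5 (w=15); MST = {0-1(w=2) 1-2(w=15) 1-4(w=7) 1-5(w=15)}
step 5: add edge 1-3 (w=20); MST = {0-1(w=2) 1-2(w=15) 1-3(w=20) 1-4(w=7) 1-5(w=15)}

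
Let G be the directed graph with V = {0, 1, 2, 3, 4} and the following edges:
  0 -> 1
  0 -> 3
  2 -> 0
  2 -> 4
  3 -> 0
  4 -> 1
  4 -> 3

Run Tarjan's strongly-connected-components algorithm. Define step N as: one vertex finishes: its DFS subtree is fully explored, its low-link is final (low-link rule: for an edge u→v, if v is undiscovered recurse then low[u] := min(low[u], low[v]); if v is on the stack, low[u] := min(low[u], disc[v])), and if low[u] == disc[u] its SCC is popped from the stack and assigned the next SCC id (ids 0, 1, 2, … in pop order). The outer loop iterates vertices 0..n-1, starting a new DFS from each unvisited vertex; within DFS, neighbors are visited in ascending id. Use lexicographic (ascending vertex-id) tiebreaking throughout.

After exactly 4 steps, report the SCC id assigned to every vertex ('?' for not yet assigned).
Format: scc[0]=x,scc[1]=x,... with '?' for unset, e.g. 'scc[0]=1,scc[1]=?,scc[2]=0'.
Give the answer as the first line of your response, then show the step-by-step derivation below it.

scc[0]=1,scc[1]=0,scc[2]=?,scc[3]=1,scc[4]=2

step 1: low=(low[0]=0,low[1]=1,low[2]=?,low[3]=?,low[4]=?); scc=(scc[0]=?,scc[1]=0,scc[2]=?,scc[3]=?,scc[4]=?)
step 2: low=(low[0]=0,low[1]=1,low[2]=?,low[3]=0,low[4]=?); scc=(scc[0]=?,scc[1]=0,scc[2]=?,scc[3]=?,scc[4]=?)
step 3: low=(low[0]=0,low[1]=1,low[2]=?,low[3]=0,low[4]=?); scc=(scc[0]=1,scc[1]=0,scc[2]=?,scc[3]=1,scc[4]=?)
step 4: low=(low[0]=0,low[1]=1,low[2]=3,low[3]=0,low[4]=4); scc=(scc[0]=1,scc[1]=0,scc[2]=?,scc[3]=1,scc[4]=2)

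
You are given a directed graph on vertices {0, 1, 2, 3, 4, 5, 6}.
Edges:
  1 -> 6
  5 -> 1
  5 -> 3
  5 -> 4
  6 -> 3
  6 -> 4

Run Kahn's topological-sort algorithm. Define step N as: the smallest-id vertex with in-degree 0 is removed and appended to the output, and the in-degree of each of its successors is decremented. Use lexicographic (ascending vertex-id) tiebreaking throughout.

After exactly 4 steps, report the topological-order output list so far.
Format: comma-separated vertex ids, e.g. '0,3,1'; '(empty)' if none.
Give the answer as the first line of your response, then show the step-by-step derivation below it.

0,2,5,1

step 1: output 0; order=[0]; indeg=(0,1,0,2,2,0,1)
step 2: output 2; order=[0,2]; indeg=(0,1,0,2,2,0,1)
step 3: output 5; order=[0,2,5]; indeg=(0,0,0,1,1,0,1)
step 4: output 1; order=[0,2,5,1]; indeg=(0,0,0,1,1,0,0)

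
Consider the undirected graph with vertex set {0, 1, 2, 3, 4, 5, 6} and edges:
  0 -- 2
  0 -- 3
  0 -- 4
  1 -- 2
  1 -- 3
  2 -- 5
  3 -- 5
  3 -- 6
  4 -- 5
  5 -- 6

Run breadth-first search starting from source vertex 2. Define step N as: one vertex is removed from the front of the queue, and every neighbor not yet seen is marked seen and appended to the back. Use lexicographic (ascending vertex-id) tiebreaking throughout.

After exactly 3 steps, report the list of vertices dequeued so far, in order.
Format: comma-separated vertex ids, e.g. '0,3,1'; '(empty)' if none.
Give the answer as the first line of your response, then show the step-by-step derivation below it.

2,0,1

step 1: dequeue 2; queue=[0,1,5]; order=2
step 2: dequeue 0; queue=[1,5,3,4]; order=2,0
step 3: dequeue 1; queue=[5,3,4]; order=2,0,1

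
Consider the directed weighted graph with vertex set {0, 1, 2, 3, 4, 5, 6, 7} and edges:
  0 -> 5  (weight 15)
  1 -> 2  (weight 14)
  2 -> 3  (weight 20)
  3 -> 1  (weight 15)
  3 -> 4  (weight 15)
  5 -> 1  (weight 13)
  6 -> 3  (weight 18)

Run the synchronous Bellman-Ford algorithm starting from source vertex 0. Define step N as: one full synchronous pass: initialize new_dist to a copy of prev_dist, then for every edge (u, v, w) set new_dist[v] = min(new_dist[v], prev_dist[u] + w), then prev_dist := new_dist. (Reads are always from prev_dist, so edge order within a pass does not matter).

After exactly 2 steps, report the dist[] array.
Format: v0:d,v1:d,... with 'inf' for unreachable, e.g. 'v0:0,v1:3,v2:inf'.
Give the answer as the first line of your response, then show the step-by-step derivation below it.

v0:0,v1:28,v2:inf,v3:inf,v4:inf,v5:15,v6:inf,v7:inf

step 1: dist = v0:0,v1:inf,v2:inf,v3:inf,v4:inf,v5:15,v6:inf,v7:inf
step 2: dist = v0:0,v1:28,v2:inf,v3:inf,v4:inf,v5:15,v6:inf,v7:inf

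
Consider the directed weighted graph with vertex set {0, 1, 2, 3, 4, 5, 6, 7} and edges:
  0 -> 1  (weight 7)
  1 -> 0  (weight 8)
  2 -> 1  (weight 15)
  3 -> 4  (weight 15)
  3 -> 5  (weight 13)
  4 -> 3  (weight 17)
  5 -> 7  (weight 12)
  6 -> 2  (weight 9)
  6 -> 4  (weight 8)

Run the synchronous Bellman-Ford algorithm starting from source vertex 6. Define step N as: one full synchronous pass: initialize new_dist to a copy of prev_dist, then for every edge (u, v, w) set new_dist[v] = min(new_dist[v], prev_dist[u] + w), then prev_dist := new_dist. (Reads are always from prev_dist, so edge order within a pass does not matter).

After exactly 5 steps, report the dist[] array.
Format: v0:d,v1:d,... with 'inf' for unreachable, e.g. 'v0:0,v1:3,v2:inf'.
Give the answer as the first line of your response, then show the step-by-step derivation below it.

v0:32,v1:24,v2:9,v3:25,v4:8,v5:38,v6:0,v7:50

step 1: dist = v0:inf,v1:inf,v2:9,v3:inf,v4:8,v5:inf,v6:0,v7:inf
step 2: dist = v0:inf,v1:24,v2:9,v3:25,v4:8,v5:inf,v6:0,v7:inf
step 3: dist = v0:32,v1:24,v2:9,v3:25,v4:8,v5:38,v6:0,v7:inf
step 4: dist = v0:32,v1:24,v2:9,v3:25,v4:8,v5:38,v6:0,v7:50
step 5: dist = v0:32,v1:24,v2:9,v3:25,v4:8,v5:38,v6:0,v7:50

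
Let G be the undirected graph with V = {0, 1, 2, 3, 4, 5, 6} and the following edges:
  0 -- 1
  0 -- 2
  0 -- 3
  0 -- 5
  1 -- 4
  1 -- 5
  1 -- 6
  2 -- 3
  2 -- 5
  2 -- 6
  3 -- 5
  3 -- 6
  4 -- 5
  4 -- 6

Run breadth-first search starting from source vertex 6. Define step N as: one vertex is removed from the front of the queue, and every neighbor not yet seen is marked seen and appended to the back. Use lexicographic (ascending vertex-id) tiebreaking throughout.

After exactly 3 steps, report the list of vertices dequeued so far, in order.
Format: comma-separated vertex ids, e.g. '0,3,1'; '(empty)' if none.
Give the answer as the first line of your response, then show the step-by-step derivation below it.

6,1,2

step 1: dequeue 6; queue=[1,2,3,4]; order=6
step 2: dequeue 1; queue=[2,3,4,0,5]; order=6,1
step 3: dequeue 2; queue=[3,4,0,5]; order=6,1,2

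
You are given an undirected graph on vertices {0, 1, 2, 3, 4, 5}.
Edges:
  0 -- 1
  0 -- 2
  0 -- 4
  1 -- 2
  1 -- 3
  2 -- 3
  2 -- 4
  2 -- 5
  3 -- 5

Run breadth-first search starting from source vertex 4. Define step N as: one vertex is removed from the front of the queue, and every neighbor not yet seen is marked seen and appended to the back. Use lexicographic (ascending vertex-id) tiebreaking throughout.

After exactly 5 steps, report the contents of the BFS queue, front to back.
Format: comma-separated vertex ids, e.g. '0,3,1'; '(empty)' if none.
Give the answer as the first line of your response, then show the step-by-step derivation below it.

5

step 1: dequeue 4; queue=[0,2]; order=4
step 2: dequeue 0; queue=[2,1]; order=4,0
step 3: dequeue 2; queue=[1,3,5]; order=4,0,2
step 4: dequeue 1; queue=[3,5]; order=4,0,2,1
step 5: dequeue 3; queue=[5]; order=4,0,2,1,3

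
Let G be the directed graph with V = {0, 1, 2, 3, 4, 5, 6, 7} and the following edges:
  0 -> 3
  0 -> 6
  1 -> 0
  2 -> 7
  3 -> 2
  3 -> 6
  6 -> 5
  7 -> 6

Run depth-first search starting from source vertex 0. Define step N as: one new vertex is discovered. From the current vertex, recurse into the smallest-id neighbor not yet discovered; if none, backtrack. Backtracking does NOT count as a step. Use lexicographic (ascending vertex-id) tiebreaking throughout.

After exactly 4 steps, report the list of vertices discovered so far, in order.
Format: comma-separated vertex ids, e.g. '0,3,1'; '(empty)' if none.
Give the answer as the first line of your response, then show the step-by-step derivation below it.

0,3,2,7

step 1: discover 0; path=0; order=0
step 2: discover 3; path=0>3; order=0,3
step 3: discover 2; path=0>3>2; order=0,3,2
step 4: discover 7; path=0>3>2>7; order=0,3,2,7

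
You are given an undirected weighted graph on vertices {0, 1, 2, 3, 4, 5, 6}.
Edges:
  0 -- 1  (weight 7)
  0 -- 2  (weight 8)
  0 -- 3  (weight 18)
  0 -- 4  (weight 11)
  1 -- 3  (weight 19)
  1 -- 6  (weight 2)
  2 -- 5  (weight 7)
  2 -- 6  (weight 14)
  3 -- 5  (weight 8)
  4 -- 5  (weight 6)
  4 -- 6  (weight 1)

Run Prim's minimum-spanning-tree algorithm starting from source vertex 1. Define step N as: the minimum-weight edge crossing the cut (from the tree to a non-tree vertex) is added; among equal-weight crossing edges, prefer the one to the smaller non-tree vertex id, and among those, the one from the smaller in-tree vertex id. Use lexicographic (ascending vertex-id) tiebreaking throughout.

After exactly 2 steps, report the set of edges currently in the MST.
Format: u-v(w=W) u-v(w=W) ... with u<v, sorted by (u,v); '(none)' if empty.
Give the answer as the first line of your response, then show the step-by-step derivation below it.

1-6(w=2) 4-6(w=1)

step 1: add edge 1-6 (w=2); MST = {1-6(w=2)}
step 2: add edge 4-6 (w=1); MST = {1-6(w=2) 4-6(w=1)}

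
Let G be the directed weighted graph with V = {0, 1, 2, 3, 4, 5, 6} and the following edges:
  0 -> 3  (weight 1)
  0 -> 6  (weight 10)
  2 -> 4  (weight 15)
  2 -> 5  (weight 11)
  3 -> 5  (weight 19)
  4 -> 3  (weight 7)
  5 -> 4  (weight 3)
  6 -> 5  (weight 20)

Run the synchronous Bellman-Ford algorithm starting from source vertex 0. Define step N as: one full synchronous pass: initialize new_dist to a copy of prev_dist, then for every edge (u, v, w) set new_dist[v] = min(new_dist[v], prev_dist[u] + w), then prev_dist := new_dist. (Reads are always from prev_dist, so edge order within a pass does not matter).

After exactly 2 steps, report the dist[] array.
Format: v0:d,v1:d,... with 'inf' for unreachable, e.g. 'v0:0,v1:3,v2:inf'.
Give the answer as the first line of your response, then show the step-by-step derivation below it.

v0:0,v1:inf,v2:inf,v3:1,v4:inf,v5:20,v6:10

step 1: dist = v0:0,v1:inf,v2:inf,v3:1,v4:inf,v5:inf,v6:10
step 2: dist = v0:0,v1:inf,v2:inf,v3:1,v4:inf,v5:20,v6:10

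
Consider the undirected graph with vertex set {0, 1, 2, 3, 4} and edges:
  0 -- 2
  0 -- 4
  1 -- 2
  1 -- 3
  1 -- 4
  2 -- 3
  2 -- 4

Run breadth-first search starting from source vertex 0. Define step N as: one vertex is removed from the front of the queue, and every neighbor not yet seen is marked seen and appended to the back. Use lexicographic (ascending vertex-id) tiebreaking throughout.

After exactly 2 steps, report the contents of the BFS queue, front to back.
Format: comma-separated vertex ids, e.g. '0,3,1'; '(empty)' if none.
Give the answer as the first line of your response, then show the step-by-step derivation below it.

4,1,3

step 1: dequeue 0; queue=[2,4]; order=0
step 2: dequeue 2; queue=[4,1,3]; order=0,2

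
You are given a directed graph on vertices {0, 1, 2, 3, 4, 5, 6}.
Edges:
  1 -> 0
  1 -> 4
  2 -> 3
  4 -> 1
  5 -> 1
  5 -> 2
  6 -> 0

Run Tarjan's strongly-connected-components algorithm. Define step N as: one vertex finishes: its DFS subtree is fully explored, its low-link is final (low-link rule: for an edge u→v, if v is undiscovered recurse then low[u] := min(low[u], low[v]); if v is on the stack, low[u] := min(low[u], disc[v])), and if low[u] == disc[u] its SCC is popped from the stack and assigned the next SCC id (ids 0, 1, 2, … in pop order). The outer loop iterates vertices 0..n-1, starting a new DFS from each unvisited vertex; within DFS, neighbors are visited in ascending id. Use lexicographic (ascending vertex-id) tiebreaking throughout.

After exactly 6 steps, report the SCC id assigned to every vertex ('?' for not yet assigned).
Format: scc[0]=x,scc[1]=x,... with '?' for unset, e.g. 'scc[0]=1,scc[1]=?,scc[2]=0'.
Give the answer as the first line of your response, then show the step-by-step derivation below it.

scc[0]=0,scc[1]=1,scc[2]=3,scc[3]=2,scc[4]=1,scc[5]=4,scc[6]=?

step 1: low=(low[0]=0,low[1]=?,low[2]=?,low[3]=?,low[4]=?,low[5]=?,low[6]=?); scc=(scc[0]=0,scc[1]=?,scc[2]=?,scc[3]=?,scc[4]=?,scc[5]=?,scc[6]=?)
step 2: low=(low[0]=0,low[1]=1,low[2]=?,low[3]=?,low[4]=1,low[5]=?,low[6]=?); scc=(scc[0]=0,scc[1]=?,scc[2]=?,scc[3]=?,scc[4]=?,scc[5]=?,scc[6]=?)
step 3: low=(low[0]=0,low[1]=1,low[2]=?,low[3]=?,low[4]=1,low[5]=?,low[6]=?); scc=(scc[0]=0,scc[1]=1,scc[2]=?,scc[3]=?,scc[4]=1,scc[5]=?,scc[6]=?)
step 4: low=(low[0]=0,low[1]=1,low[2]=3,low[3]=4,low[4]=1,low[5]=?,low[6]=?); scc=(scc[0]=0,scc[1]=1,scc[2]=?,scc[3]=2,scc[4]=1,scc[5]=?,scc[6]=?)
step 5: low=(low[0]=0,low[1]=1,low[2]=3,low[3]=4,low[4]=1,low[5]=?,low[6]=?); scc=(scc[0]=0,scc[1]=1,scc[2]=3,scc[3]=2,scc[4]=1,scc[5]=?,scc[6]=?)
step 6: low=(low[0]=0,low[1]=1,low[2]=3,low[3]=4,low[4]=1,low[5]=5,low[6]=?); scc=(scc[0]=0,scc[1]=1,scc[2]=3,scc[3]=2,scc[4]=1,scc[5]=4,scc[6]=?)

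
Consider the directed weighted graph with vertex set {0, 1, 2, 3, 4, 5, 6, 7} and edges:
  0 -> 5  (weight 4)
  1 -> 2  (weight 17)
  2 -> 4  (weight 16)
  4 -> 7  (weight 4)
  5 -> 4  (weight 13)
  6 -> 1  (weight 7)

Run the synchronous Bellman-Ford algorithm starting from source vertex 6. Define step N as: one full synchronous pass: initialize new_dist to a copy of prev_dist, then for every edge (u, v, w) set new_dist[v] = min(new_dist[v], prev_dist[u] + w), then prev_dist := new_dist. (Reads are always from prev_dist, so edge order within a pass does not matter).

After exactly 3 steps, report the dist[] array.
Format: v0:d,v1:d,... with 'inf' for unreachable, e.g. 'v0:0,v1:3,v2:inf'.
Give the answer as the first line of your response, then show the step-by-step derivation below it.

v0:inf,v1:7,v2:24,v3:inf,v4:40,v5:inf,v6:0,v7:inf

step 1: dist = v0:inf,v1:7,v2:inf,v3:inf,v4:inf,v5:inf,v6:0,v7:inf
step 2: dist = v0:inf,v1:7,v2:24,v3:inf,v4:inf,v5:inf,v6:0,v7:inf
step 3: dist = v0:inf,v1:7,v2:24,v3:inf,v4:40,v5:inf,v6:0,v7:inf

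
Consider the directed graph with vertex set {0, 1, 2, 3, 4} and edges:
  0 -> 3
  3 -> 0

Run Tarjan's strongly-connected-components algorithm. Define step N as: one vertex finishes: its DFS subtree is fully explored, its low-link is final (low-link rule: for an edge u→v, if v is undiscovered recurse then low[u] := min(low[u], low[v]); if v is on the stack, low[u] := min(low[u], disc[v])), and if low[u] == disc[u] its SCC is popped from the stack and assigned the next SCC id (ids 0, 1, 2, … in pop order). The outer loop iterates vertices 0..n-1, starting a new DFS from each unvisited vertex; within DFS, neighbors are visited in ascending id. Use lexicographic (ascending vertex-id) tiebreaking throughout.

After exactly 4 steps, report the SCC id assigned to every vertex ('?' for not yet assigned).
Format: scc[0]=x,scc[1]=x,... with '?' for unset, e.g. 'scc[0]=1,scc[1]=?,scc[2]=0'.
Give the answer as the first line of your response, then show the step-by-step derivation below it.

scc[0]=0,scc[1]=1,scc[2]=2,scc[3]=0,scc[4]=?

step 1: low=(low[0]=0,low[1]=?,low[2]=?,low[3]=0,low[4]=?); scc=(scc[0]=?,scc[1]=?,scc[2]=?,scc[3]=?,scc[4]=?)
step 2: low=(low[0]=0,low[1]=?,low[2]=?,low[3]=0,low[4]=?); scc=(scc[0]=0,scc[1]=?,scc[2]=?,scc[3]=0,scc[4]=?)
step 3: low=(low[0]=0,low[1]=2,low[2]=?,low[3]=0,low[4]=?); scc=(scc[0]=0,scc[1]=1,scc[2]=?,scc[3]=0,scc[4]=?)
step 4: low=(low[0]=0,low[1]=2,low[2]=3,low[3]=0,low[4]=?); scc=(scc[0]=0,scc[1]=1,scc[2]=2,scc[3]=0,scc[4]=?)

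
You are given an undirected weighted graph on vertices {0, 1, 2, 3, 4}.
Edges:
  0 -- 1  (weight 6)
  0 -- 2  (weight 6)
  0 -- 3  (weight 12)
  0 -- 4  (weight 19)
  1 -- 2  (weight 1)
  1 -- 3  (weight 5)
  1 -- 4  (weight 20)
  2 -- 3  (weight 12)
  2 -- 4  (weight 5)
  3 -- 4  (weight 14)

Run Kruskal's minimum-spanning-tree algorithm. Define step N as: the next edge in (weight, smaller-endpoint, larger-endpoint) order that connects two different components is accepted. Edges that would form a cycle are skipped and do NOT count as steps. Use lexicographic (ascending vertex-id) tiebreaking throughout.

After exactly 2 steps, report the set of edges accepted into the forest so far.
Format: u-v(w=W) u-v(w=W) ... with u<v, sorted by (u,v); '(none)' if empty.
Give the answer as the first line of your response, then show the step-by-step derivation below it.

1-2(w=1) 1-3(w=5)

step 1: add edge 1-2 (w=1); MST = {1-2(w=1)}
step 2: add edge 1-3 (w=5); MST = {1-2(w=1) 1-3(w=5)}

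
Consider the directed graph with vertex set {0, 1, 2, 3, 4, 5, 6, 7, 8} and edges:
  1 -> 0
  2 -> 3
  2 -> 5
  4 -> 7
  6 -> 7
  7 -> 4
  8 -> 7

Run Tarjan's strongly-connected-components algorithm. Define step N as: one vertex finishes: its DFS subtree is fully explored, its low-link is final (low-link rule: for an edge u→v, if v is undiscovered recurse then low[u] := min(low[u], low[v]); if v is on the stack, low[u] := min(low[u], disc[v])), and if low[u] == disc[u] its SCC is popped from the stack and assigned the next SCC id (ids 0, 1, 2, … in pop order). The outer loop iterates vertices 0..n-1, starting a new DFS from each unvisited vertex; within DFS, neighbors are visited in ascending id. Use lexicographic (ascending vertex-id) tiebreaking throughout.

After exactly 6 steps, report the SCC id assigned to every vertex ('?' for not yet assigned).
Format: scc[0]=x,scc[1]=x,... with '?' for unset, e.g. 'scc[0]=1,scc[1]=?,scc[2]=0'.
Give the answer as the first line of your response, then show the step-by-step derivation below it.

scc[0]=0,scc[1]=1,scc[2]=4,scc[3]=2,scc[4]=?,scc[5]=3,scc[6]=?,scc[7]=?,scc[8]=?

step 1: low=(low[0]=0,low[1]=?,low[2]=?,low[3]=?,low[4]=?,low[5]=?,low[6]=?,low[7]=?,low[8]=?); scc=(scc[0]=0,scc[1]=?,scc[2]=?,scc[3]=?,scc[4]=?,scc[5]=?,scc[6]=?,scc[7]=?,scc[8]=?)
step 2: low=(low[0]=0,low[1]=1,low[2]=?,low[3]=?,low[4]=?,low[5]=?,low[6]=?,low[7]=?,low[8]=?); scc=(scc[0]=0,scc[1]=1,scc[2]=?,scc[3]=?,scc[4]=?,scc[5]=?,scc[6]=?,scc[7]=?,scc[8]=?)
step 3: low=(low[0]=0,low[1]=1,low[2]=2,low[3]=3,low[4]=?,low[5]=?,low[6]=?,low[7]=?,low[8]=?); scc=(scc[0]=0,scc[1]=1,scc[2]=?,scc[3]=2,scc[4]=?,scc[5]=?,scc[6]=?,scc[7]=?,scc[8]=?)
step 4: low=(low[0]=0,low[1]=1,low[2]=2,low[3]=3,low[4]=?,low[5]=4,low[6]=?,low[7]=?,low[8]=?); scc=(scc[0]=0,scc[1]=1,scc[2]=?,scc[3]=2,scc[4]=?,scc[5]=3,scc[6]=?,scc[7]=?,scc[8]=?)
step 5: low=(low[0]=0,low[1]=1,low[2]=2,low[3]=3,low[4]=?,low[5]=4,low[6]=?,low[7]=?,low[8]=?); scc=(scc[0]=0,scc[1]=1,scc[2]=4,scc[3]=2,scc[4]=?,scc[5]=3,scc[6]=?,scc[7]=?,scc[8]=?)
step 6: low=(low[0]=0,low[1]=1,low[2]=2,low[3]=3,low[4]=5,low[5]=4,low[6]=?,low[7]=5,low[8]=?); scc=(scc[0]=0,scc[1]=1,scc[2]=4,scc[3]=2,scc[4]=?,scc[5]=3,scc[6]=?,scc[7]=?,scc[8]=?)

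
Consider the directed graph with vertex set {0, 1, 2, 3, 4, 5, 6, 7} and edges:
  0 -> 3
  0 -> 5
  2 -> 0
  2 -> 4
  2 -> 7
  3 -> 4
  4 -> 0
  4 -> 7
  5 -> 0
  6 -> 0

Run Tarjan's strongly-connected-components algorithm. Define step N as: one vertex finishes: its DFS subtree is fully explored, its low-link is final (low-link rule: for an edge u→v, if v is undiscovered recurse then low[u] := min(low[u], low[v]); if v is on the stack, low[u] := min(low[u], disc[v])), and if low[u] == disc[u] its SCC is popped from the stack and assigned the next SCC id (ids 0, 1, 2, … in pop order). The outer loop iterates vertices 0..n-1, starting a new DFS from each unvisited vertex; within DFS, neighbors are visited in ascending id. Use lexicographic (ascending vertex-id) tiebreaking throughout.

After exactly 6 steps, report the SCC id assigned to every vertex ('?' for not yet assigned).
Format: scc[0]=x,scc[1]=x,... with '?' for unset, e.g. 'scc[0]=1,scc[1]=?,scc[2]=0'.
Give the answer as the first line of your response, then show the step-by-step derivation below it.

scc[0]=1,scc[1]=2,scc[2]=?,scc[3]=1,scc[4]=1,scc[5]=1,scc[6]=?,scc[7]=0

step 1: low=(low[0]=0,low[1]=?,low[2]=?,low[3]=1,low[4]=0,low[5]=?,low[6]=?,low[7]=3); scc=(scc[0]=?,scc[1]=?,scc[2]=?,scc[3]=?,scc[4]=?,scc[5]=?,scc[6]=?,scc[7]=0)
step 2: low=(low[0]=0,low[1]=?,low[2]=?,low[3]=1,low[4]=0,low[5]=?,low[6]=?,low[7]=3); scc=(scc[0]=?,scc[1]=?,scc[2]=?,scc[3]=?,scc[4]=?,scc[5]=?,scc[6]=?,scc[7]=0)
step 3: low=(low[0]=0,low[1]=?,low[2]=?,low[3]=0,low[4]=0,low[5]=?,low[6]=?,low[7]=3); scc=(scc[0]=?,scc[1]=?,scc[2]=?,scc[3]=?,scc[4]=?,scc[5]=?,scc[6]=?,scc[7]=0)
step 4: low=(low[0]=0,low[1]=?,low[2]=?,low[3]=0,low[4]=0,low[5]=0,low[6]=?,low[7]=3); scc=(scc[0]=?,scc[1]=?,scc[2]=?,scc[3]=?,scc[4]=?,scc[5]=?,scc[6]=?,scc[7]=0)
step 5: low=(low[0]=0,low[1]=?,low[2]=?,low[3]=0,low[4]=0,low[5]=0,low[6]=?,low[7]=3); scc=(scc[0]=1,scc[1]=?,scc[2]=?,scc[3]=1,scc[4]=1,scc[5]=1,scc[6]=?,scc[7]=0)
step 6: low=(low[0]=0,low[1]=5,low[2]=?,low[3]=0,low[4]=0,low[5]=0,low[6]=?,low[7]=3); scc=(scc[0]=1,scc[1]=2,scc[2]=?,scc[3]=1,scc[4]=1,scc[5]=1,scc[6]=?,scc[7]=0)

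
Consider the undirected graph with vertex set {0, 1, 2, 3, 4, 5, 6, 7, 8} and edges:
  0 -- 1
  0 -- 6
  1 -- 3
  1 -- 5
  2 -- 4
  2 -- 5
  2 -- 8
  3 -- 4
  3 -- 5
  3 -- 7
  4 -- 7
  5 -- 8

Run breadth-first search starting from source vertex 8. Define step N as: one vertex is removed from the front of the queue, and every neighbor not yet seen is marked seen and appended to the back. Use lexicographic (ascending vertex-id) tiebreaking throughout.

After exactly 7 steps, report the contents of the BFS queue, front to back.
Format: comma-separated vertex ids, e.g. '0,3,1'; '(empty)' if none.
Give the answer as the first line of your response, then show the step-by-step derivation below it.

0

step 1: dequeue 8; queue=[2,5]; order=8
step 2: dequeue 2; queue=[5,4]; order=8,2
step 3: dequeue 5; queue=[4,1,3]; order=8,2,5
step 4: dequeue 4; queue=[1,3,7]; order=8,2,5,4
step 5: dequeue 1; queue=[3,7,0]; order=8,2,5,4,1
step 6: dequeue 3; queue=[7,0]; order=8,2,5,4,1,3
step 7: dequeue 7; queue=[0]; order=8,2,5,4,1,3,7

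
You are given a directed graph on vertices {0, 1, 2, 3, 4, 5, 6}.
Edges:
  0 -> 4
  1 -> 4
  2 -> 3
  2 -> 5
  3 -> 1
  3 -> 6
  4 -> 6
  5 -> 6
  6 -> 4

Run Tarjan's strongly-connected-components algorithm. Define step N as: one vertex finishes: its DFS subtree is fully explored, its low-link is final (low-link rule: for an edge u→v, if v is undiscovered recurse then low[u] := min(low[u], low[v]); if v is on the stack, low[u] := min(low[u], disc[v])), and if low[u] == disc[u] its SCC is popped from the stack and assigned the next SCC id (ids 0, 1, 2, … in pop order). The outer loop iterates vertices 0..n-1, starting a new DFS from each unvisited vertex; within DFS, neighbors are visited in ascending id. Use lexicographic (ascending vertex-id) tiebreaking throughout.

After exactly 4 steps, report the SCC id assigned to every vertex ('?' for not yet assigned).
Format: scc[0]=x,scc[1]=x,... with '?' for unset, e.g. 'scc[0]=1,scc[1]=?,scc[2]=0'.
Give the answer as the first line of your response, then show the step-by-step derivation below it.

scc[0]=1,scc[1]=2,scc[2]=?,scc[3]=?,scc[4]=0,scc[5]=?,scc[6]=0

step 1: low=(low[0]=0,low[1]=?,low[2]=?,low[3]=?,low[4]=1,low[5]=?,low[6]=1); scc=(scc[0]=?,scc[1]=?,scc[2]=?,scc[3]=?,scc[4]=?,scc[5]=?,scc[6]=?)
step 2: low=(low[0]=0,low[1]=?,low[2]=?,low[3]=?,low[4]=1,low[5]=?,low[6]=1); scc=(scc[0]=?,scc[1]=?,scc[2]=?,scc[3]=?,scc[4]=0,scc[5]=?,scc[6]=0)
step 3: low=(low[0]=0,low[1]=?,low[2]=?,low[3]=?,low[4]=1,low[5]=?,low[6]=1); scc=(scc[0]=1,scc[1]=?,scc[2]=?,scc[3]=?,scc[4]=0,scc[5]=?,scc[6]=0)
step 4: low=(low[0]=0,low[1]=3,low[2]=?,low[3]=?,low[4]=1,low[5]=?,low[6]=1); scc=(scc[0]=1,scc[1]=2,scc[2]=?,scc[3]=?,scc[4]=0,scc[5]=?,scc[6]=0)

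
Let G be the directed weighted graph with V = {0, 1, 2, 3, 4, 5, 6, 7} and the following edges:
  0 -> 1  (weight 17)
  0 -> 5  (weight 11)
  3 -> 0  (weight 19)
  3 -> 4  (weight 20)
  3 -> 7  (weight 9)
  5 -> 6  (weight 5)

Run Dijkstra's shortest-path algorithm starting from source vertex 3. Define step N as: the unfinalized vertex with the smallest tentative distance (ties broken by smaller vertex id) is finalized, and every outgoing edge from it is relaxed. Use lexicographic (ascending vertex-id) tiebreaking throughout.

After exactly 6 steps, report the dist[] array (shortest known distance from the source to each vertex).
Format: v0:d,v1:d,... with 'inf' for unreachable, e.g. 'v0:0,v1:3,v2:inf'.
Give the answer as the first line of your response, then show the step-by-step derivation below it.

v0:19,v1:36,v2:inf,v3:0,v4:20,v5:30,v6:35,v7:9

step 1: dist = v0:19,v1:inf,v2:inf,v3:0,v4:20,v5:inf,v6:inf,v7:9
step 2: dist = v0:19,v1:inf,v2:inf,v3:0,v4:20,v5:inf,v6:inf,v7:9
step 3: dist = v0:19,v1:36,v2:inf,v3:0,v4:20,v5:30,v6:inf,v7:9
step 4: dist = v0:19,v1:36,v2:inf,v3:0,v4:20,v5:30,v6:inf,v7:9
step 5: dist = v0:19,v1:36,v2:inf,v3:0,v4:20,v5:30,v6:35,v7:9
step 6: dist = v0:19,v1:36,v2:inf,v3:0,v4:20,v5:30,v6:35,v7:9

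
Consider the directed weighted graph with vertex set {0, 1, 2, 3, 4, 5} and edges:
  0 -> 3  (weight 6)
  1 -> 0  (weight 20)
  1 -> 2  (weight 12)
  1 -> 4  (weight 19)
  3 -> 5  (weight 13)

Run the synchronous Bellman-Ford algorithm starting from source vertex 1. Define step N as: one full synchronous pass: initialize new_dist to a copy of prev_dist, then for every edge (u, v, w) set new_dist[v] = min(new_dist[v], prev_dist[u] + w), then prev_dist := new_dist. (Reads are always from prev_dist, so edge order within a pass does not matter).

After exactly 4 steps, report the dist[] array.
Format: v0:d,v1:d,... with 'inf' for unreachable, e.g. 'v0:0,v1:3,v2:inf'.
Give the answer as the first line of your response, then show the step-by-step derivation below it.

v0:20,v1:0,v2:12,v3:26,v4:19,v5:39

step 1: dist = v0:20,v1:0,v2:12,v3:inf,v4:19,v5:inf
step 2: dist = v0:20,v1:0,v2:12,v3:26,v4:19,v5:inf
step 3: dist = v0:20,v1:0,v2:12,v3:26,v4:19,v5:39
step 4: dist = v0:20,v1:0,v2:12,v3:26,v4:19,v5:39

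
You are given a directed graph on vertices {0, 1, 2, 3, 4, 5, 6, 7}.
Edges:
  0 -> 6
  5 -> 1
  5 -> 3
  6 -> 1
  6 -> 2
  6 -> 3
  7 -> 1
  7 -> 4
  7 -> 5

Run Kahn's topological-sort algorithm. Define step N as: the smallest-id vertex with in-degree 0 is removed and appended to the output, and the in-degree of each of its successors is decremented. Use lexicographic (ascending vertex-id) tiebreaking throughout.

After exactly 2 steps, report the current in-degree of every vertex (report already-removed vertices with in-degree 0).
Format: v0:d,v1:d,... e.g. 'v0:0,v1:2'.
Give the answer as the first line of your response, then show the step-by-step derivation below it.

v0:0,v1:2,v2:0,v3:1,v4:1,v5:1,v6:0,v7:0

step 1: output 0; order=[0]; indeg=(0,3,1,2,1,1,0,0)
step 2: output 6; order=[0,6]; indeg=(0,2,0,1,1,1,0,0)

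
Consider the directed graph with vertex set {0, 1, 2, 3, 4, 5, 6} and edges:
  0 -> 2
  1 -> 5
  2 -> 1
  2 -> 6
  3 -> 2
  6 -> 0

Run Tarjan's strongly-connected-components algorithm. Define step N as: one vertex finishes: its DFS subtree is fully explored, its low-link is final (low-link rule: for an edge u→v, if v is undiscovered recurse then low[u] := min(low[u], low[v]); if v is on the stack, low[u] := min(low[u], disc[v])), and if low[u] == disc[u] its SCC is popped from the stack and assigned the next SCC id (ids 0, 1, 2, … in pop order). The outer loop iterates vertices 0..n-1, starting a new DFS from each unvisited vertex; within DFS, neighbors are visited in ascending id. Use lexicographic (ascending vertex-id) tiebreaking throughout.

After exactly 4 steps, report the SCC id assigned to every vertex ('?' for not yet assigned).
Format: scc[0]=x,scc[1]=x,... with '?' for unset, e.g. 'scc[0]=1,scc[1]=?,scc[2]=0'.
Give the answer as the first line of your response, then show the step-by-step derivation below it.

scc[0]=?,scc[1]=1,scc[2]=?,scc[3]=?,scc[4]=?,scc[5]=0,scc[6]=?

step 1: low=(low[0]=0,low[1]=2,low[2]=1,low[3]=?,low[4]=?,low[5]=3,low[6]=?); scc=(scc[0]=?,scc[1]=?,scc[2]=?,scc[3]=?,scc[4]=?,scc[5]=0,scc[6]=?)
step 2: low=(low[0]=0,low[1]=2,low[2]=1,low[3]=?,low[4]=?,low[5]=3,low[6]=?); scc=(scc[0]=?,scc[1]=1,scc[2]=?,scc[3]=?,scc[4]=?,scc[5]=0,scc[6]=?)
step 3: low=(low[0]=0,low[1]=2,low[2]=1,low[3]=?,low[4]=?,low[5]=3,low[6]=0); scc=(scc[0]=?,scc[1]=1,scc[2]=?,scc[3]=?,scc[4]=?,scc[5]=0,scc[6]=?)
step 4: low=(low[0]=0,low[1]=2,low[2]=0,low[3]=?,low[4]=?,low[5]=3,low[6]=0); scc=(scc[0]=?,scc[1]=1,scc[2]=?,scc[3]=?,scc[4]=?,scc[5]=0,scc[6]=?)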